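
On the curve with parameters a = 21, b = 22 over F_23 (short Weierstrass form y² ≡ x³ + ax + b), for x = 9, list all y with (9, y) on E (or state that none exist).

x³ + 21x + 22 = 940 ≡ 20 (mod 23).
20 is a non-residue mod 23; no y exists.

none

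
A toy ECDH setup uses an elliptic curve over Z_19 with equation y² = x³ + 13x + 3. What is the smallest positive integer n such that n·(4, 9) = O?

2P: tangent at (4, 9): λ = (3·4² + 13)/(2·9) ≡ 4/18. 18⁻¹ ≡ 18 (mod 19) since 18·18 = 324 ≡ 1, so λ ≡ 4·18 ≡ 15.
  x = λ² - 4 - 4 = 225 - 8 ≡ 8; y = λ·(4 - 8) - 9 ≡ 7. → (8, 7)
3P: (8, 7) + (4, 9). λ = (9 - 7)/(4 - 8) ≡ 2/15 mod 19. 15⁻¹ ≡ 14 (mod 19), so λ ≡ 9.
  x = λ² - 8 - 4 = 81 - 12 ≡ 12; y = λ·(8 - 12) - 7 ≡ 14. → (12, 14)
4P: (12, 14) + (4, 9). λ = (9 - 14)/(4 - 12) ≡ 14/11 mod 19. 11⁻¹ ≡ 7 (mod 19) since 11·7 = 77 ≡ 1, so λ ≡ 3.
  x = λ² - 12 - 4 = 9 - 16 ≡ 12; y = λ·(12 - 12) - 14 ≡ 5. → (12, 5)
5P: (12, 5) + (4, 9). λ = (9 - 5)/(4 - 12) ≡ 4/11 mod 19. 11⁻¹ ≡ 7 (mod 19) since 11·7 = 77 ≡ 1, so λ ≡ 9.
  x = λ² - 12 - 4 = 81 - 16 ≡ 8; y = λ·(12 - 8) - 5 ≡ 12. → (8, 12)
6P: (8, 12) + (4, 9). λ = (9 - 12)/(4 - 8) ≡ 16/15 mod 19. 15⁻¹ ≡ 14 (mod 19), so λ ≡ 15.
  x = λ² - 8 - 4 = 225 - 12 ≡ 4; y = λ·(8 - 4) - 12 ≡ 10. → (4, 10)
7P: (4, 10) + (4, 9): same x and y₁ ≡ -y₂, so the sum is O.
7P = O, so the order is 7.

7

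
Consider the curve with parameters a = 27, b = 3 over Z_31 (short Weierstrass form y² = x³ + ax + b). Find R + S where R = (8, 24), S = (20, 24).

(8, 24) + (20, 24). λ = (24 - 24)/(20 - 8) ≡ 0/12 mod 31. 12⁻¹ ≡ 13 (mod 31), so λ ≡ 0.
  x = λ² - 8 - 20 = 0 - 28 ≡ 3; y = λ·(8 - 3) - 24 ≡ 7. → (3, 7)

(3, 7)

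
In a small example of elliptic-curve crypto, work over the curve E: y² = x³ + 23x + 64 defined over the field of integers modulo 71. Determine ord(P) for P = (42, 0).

2P: (42, 0) + (42, 0): same x and y₁ ≡ -y₂, so the sum is O.
2P = O, so the order is 2.

2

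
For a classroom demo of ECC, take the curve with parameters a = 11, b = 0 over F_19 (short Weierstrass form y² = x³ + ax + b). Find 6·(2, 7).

Write Q = (2, 7).
Repeated addition: build up to 6Q.
2Q: tangent at (2, 7): λ = (3·2² + 11)/(2·7) ≡ 4/14. 14⁻¹ ≡ 15 (mod 19) since 14·15 = 210 ≡ 1, so λ ≡ 4·15 ≡ 3.
  x = λ² - 2 - 2 = 9 - 4 ≡ 5; y = λ·(2 - 5) - 7 ≡ 3. → (5, 3)
3Q: (5, 3) + (2, 7). λ = (7 - 3)/(2 - 5) ≡ 4/16 mod 19. 16⁻¹ ≡ 6 (mod 19), so λ ≡ 5.
  x = λ² - 5 - 2 = 25 - 7 ≡ 18; y = λ·(5 - 18) - 3 ≡ 8. → (18, 8)
4Q: (18, 8) + (2, 7). λ = (7 - 8)/(2 - 18) ≡ 18/3 mod 19. 3⁻¹ ≡ 13 (mod 19), so λ ≡ 6.
  x = λ² - 18 - 2 = 36 - 20 ≡ 16; y = λ·(18 - 16) - 8 ≡ 4. → (16, 4)
5Q: (16, 4) + (2, 7). λ = (7 - 4)/(2 - 16) ≡ 3/5 mod 19. 5⁻¹ ≡ 4 (mod 19) since 5·4 = 20 ≡ 1, so λ ≡ 12.
  x = λ² - 16 - 2 = 144 - 18 ≡ 12; y = λ·(16 - 12) - 4 ≡ 6. → (12, 6)
6Q: (12, 6) + (2, 7). λ = (7 - 6)/(2 - 12) ≡ 1/9 mod 19. 9⁻¹ ≡ 17 (mod 19), so λ ≡ 17.
  x = λ² - 12 - 2 = 289 - 14 ≡ 9; y = λ·(12 - 9) - 6 ≡ 7. → (9, 7)

(9, 7)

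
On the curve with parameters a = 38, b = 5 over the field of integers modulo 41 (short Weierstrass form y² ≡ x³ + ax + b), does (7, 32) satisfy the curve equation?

yes

y² = 32² ≡ 40; x³ + 38x + 5 = 614 ≡ 40 (mod 41). 40 = 40.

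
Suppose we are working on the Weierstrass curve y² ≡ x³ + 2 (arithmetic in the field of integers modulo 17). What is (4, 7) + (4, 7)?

(10, 4)

tangent at (4, 7): λ = (3·4² + 0)/(2·7) ≡ 14/14. 14⁻¹ ≡ 11 (mod 17), so λ ≡ 14·11 ≡ 1.
  x = λ² - 4 - 4 = 1 - 8 ≡ 10; y = λ·(4 - 10) - 7 ≡ 4. → (10, 4)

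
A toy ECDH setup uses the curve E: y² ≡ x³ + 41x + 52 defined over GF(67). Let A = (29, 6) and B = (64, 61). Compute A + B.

(29, 6) + (64, 61). λ = (61 - 6)/(64 - 29) ≡ 55/35 mod 67. 35⁻¹ ≡ 23 (mod 67), so λ ≡ 59.
  x = λ² - 29 - 64 = 3481 - 93 ≡ 38; y = λ·(29 - 38) - 6 ≡ 66. → (38, 66)

(38, 66)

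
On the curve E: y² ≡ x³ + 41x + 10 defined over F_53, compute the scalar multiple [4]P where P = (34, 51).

(10, 28)

Double-and-add on 4 = (100)₂. Start with P = (34, 51) for the leading 1-bit.
double: tangent at (34, 51): λ = (3·34² + 41)/(2·51) ≡ 11/49. 49⁻¹ ≡ 13 (mod 53) since 49·13 = 637 ≡ 1, so λ ≡ 11·13 ≡ 37.
  x = λ² - 34 - 34 = 1369 - 68 ≡ 29; y = λ·(34 - 29) - 51 ≡ 28. → (29, 28)
double: tangent at (29, 28): λ = (3·29² + 41)/(2·28) ≡ 20/3. 3⁻¹ ≡ 18 (mod 53), so λ ≡ 20·18 ≡ 42.
  x = λ² - 29 - 29 = 1764 - 58 ≡ 10; y = λ·(29 - 10) - 28 ≡ 28. → (10, 28)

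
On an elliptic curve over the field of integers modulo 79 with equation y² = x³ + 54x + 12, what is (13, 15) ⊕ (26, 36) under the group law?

(13, 15) + (26, 36). λ = (36 - 15)/(26 - 13) ≡ 21/13 mod 79. 13⁻¹ ≡ 73 (mod 79), so λ ≡ 32.
  x = λ² - 13 - 26 = 1024 - 39 ≡ 37; y = λ·(13 - 37) - 15 ≡ 7. → (37, 7)

(37, 7)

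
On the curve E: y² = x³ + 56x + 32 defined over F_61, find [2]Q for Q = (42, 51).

tangent at (42, 51): λ = (3·42² + 56)/(2·51) ≡ 41/41. 41⁻¹ ≡ 3 (mod 61), so λ ≡ 41·3 ≡ 1.
  x = λ² - 42 - 42 = 1 - 84 ≡ 39; y = λ·(42 - 39) - 51 ≡ 13. → (39, 13)

(39, 13)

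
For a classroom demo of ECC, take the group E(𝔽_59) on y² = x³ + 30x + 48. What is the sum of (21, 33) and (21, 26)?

The two points share x = 21 and their y-coordinates satisfy 33 + 26 ≡ 0 (mod 59), so they are inverses. Their sum is ∞.

O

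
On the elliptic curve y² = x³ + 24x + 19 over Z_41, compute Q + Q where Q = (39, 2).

tangent at (39, 2): λ = (3·39² + 24)/(2·2) ≡ 36/4. 4⁻¹ ≡ 31 (mod 41) since 4·31 = 124 ≡ 1, so λ ≡ 36·31 ≡ 9.
  x = λ² - 39 - 39 = 81 - 78 ≡ 3; y = λ·(39 - 3) - 2 ≡ 35. → (3, 35)

(3, 35)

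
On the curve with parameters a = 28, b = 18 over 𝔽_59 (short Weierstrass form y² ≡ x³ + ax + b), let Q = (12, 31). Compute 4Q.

Double-and-add on 4 = (100)₂. Start with Q = (12, 31) for the leading 1-bit.
double: tangent at (12, 31): λ = (3·12² + 28)/(2·31) ≡ 47/3. 3⁻¹ ≡ 20 (mod 59) since 3·20 = 60 ≡ 1, so λ ≡ 47·20 ≡ 55.
  x = λ² - 12 - 12 = 3025 - 24 ≡ 51; y = λ·(12 - 51) - 31 ≡ 7. → (51, 7)
double: tangent at (51, 7): λ = (3·51² + 28)/(2·7) ≡ 43/14. 14⁻¹ ≡ 38 (mod 59) since 14·38 = 532 ≡ 1, so λ ≡ 43·38 ≡ 41.
  x = λ² - 51 - 51 = 1681 - 102 ≡ 45; y = λ·(51 - 45) - 7 ≡ 3. → (45, 3)

(45, 3)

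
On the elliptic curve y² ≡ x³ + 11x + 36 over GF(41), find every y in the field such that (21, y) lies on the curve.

4, 37

x³ + 11x + 36 = 9528 ≡ 16 (mod 41).
Square roots of 16 mod 41: 4 and 37 (since 4² = 16 ≡ 16).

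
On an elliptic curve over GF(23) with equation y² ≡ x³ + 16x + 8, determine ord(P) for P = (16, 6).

2P: tangent at (16, 6): λ = (3·16² + 16)/(2·6) ≡ 2/12. 12⁻¹ ≡ 2 (mod 23), so λ ≡ 2·2 ≡ 4.
  x = λ² - 16 - 16 = 16 - 32 ≡ 7; y = λ·(16 - 7) - 6 ≡ 7. → (7, 7)
3P: (7, 7) + (16, 6). λ = (6 - 7)/(16 - 7) ≡ 22/9 mod 23. 9⁻¹ ≡ 18 (mod 23) since 9·18 = 162 ≡ 1, so λ ≡ 5.
  x = λ² - 7 - 16 = 25 - 23 ≡ 2; y = λ·(7 - 2) - 7 ≡ 18. → (2, 18)
4P: (2, 18) + (16, 6). λ = (6 - 18)/(16 - 2) ≡ 11/14 mod 23. 14⁻¹ ≡ 5 (mod 23) since 14·5 = 70 ≡ 1, so λ ≡ 9.
  x = λ² - 2 - 16 = 81 - 18 ≡ 17; y = λ·(2 - 17) - 18 ≡ 8. → (17, 8)
5P: (17, 8) + (16, 6). λ = (6 - 8)/(16 - 17) ≡ 21/22 mod 23. 22⁻¹ ≡ 22 (mod 23) since 22·22 = 484 ≡ 1, so λ ≡ 2.
  x = λ² - 17 - 16 = 4 - 33 ≡ 17; y = λ·(17 - 17) - 8 ≡ 15. → (17, 15)
6P: (17, 15) + (16, 6). λ = (6 - 15)/(16 - 17) ≡ 14/22 mod 23. 22⁻¹ ≡ 22 (mod 23), so λ ≡ 9.
  x = λ² - 17 - 16 = 81 - 33 ≡ 2; y = λ·(17 - 2) - 15 ≡ 5. → (2, 5)
7P: (2, 5) + (16, 6). λ = (6 - 5)/(16 - 2) ≡ 1/14 mod 23. 14⁻¹ ≡ 5 (mod 23), so λ ≡ 5.
  x = λ² - 2 - 16 = 25 - 18 ≡ 7; y = λ·(2 - 7) - 5 ≡ 16. → (7, 16)
8P: (7, 16) + (16, 6). λ = (6 - 16)/(16 - 7) ≡ 13/9 mod 23. 9⁻¹ ≡ 18 (mod 23) since 9·18 = 162 ≡ 1, so λ ≡ 4.
  x = λ² - 7 - 16 = 16 - 23 ≡ 16; y = λ·(7 - 16) - 16 ≡ 17. → (16, 17)
9P: (16, 17) + (16, 6): same x and y₁ ≡ -y₂, so the sum is ∞.
9P = ∞, so the order is 9.

9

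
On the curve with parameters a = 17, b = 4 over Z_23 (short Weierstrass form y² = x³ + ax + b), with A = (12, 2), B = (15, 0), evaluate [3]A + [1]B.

(9, 9)

First 3A:
Repeated addition: build up to 3A.
2A: tangent at (12, 2): λ = (3·12² + 17)/(2·2) ≡ 12/4. 4⁻¹ ≡ 6 (mod 23), so λ ≡ 12·6 ≡ 3.
  x = λ² - 12 - 12 = 9 - 24 ≡ 8; y = λ·(12 - 8) - 2 ≡ 10. → (8, 10)
3A: (8, 10) + (12, 2). λ = (2 - 10)/(12 - 8) ≡ 15/4 mod 23. 4⁻¹ ≡ 6 (mod 23) since 4·6 = 24 ≡ 1, so λ ≡ 21.
  x = λ² - 8 - 12 = 441 - 20 ≡ 7; y = λ·(8 - 7) - 10 ≡ 11. → (7, 11)
3A = (7, 11).
Finally 3A + B:
(7, 11) + (15, 0). λ = (0 - 11)/(15 - 7) ≡ 12/8 mod 23. 8⁻¹ ≡ 3 (mod 23), so λ ≡ 13.
  x = λ² - 7 - 15 = 169 - 22 ≡ 9; y = λ·(7 - 9) - 11 ≡ 9. → (9, 9)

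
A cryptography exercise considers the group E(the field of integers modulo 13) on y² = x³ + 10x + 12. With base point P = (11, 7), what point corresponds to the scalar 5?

(0, 8)

Repeated addition: build up to 5P.
2P: tangent at (11, 7): λ = (3·11² + 10)/(2·7) ≡ 9/1. 1⁻¹ ≡ 1 (mod 13), so λ ≡ 9·1 ≡ 9.
  x = λ² - 11 - 11 = 81 - 22 ≡ 7; y = λ·(11 - 7) - 7 ≡ 3. → (7, 3)
3P: (7, 3) + (11, 7). λ = (7 - 3)/(11 - 7) ≡ 4/4 mod 13. 4⁻¹ ≡ 10 (mod 13), so λ ≡ 1.
  x = λ² - 7 - 11 = 1 - 18 ≡ 9; y = λ·(7 - 9) - 3 ≡ 8. → (9, 8)
4P: (9, 8) + (11, 7). λ = (7 - 8)/(11 - 9) ≡ 12/2 mod 13. 2⁻¹ ≡ 7 (mod 13) since 2·7 = 14 ≡ 1, so λ ≡ 6.
  x = λ² - 9 - 11 = 36 - 20 ≡ 3; y = λ·(9 - 3) - 8 ≡ 2. → (3, 2)
5P: (3, 2) + (11, 7). λ = (7 - 2)/(11 - 3) ≡ 5/8 mod 13. 8⁻¹ ≡ 5 (mod 13), so λ ≡ 12.
  x = λ² - 3 - 11 = 144 - 14 ≡ 0; y = λ·(3 - 0) - 2 ≡ 8. → (0, 8)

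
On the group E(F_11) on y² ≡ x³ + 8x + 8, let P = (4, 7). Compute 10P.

Repeated addition: build up to 10P.
2P: tangent at (4, 7): λ = (3·4² + 8)/(2·7) ≡ 1/3. 3⁻¹ ≡ 4 (mod 11) since 3·4 = 12 ≡ 1, so λ ≡ 1·4 ≡ 4.
  x = λ² - 4 - 4 = 16 - 8 ≡ 8; y = λ·(4 - 8) - 7 ≡ 10. → (8, 10)
3P: (8, 10) + (4, 7). λ = (7 - 10)/(4 - 8) ≡ 8/7 mod 11. 7⁻¹ ≡ 8 (mod 11) since 7·8 = 56 ≡ 1, so λ ≡ 9.
  x = λ² - 8 - 4 = 81 - 12 ≡ 3; y = λ·(8 - 3) - 10 ≡ 2. → (3, 2)
4P: (3, 2) + (4, 7). λ = (7 - 2)/(4 - 3) ≡ 5/1 mod 11. 1⁻¹ ≡ 1 (mod 11) since 1·1 = 1 ≡ 1, so λ ≡ 5.
  x = λ² - 3 - 4 = 25 - 7 ≡ 7; y = λ·(3 - 7) - 2 ≡ 0. → (7, 0)
5P: (7, 0) + (4, 7). λ = (7 - 0)/(4 - 7) ≡ 7/8 mod 11. 8⁻¹ ≡ 7 (mod 11) since 8·7 = 56 ≡ 1, so λ ≡ 5.
  x = λ² - 7 - 4 = 25 - 11 ≡ 3; y = λ·(7 - 3) - 0 ≡ 9. → (3, 9)
6P: (3, 9) + (4, 7). λ = (7 - 9)/(4 - 3) ≡ 9/1 mod 11. 1⁻¹ ≡ 1 (mod 11) since 1·1 = 1 ≡ 1, so λ ≡ 9.
  x = λ² - 3 - 4 = 81 - 7 ≡ 8; y = λ·(3 - 8) - 9 ≡ 1. → (8, 1)
7P: (8, 1) + (4, 7). λ = (7 - 1)/(4 - 8) ≡ 6/7 mod 11. 7⁻¹ ≡ 8 (mod 11), so λ ≡ 4.
  x = λ² - 8 - 4 = 16 - 12 ≡ 4; y = λ·(8 - 4) - 1 ≡ 4. → (4, 4)
8P: (4, 4) + (4, 7): same x and y₁ ≡ -y₂, so the sum is O.
9P: O + (4, 7) = (4, 7) (identity).
10P: tangent at (4, 7): λ = (3·4² + 8)/(2·7) ≡ 1/3. 3⁻¹ ≡ 4 (mod 11), so λ ≡ 1·4 ≡ 4.
  x = λ² - 4 - 4 = 16 - 8 ≡ 8; y = λ·(4 - 8) - 7 ≡ 10. → (8, 10)

(8, 10)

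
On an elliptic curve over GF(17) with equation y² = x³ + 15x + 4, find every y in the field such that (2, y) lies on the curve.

x³ + 15x + 4 = 42 ≡ 8 (mod 17).
Square roots of 8 mod 17: 5 and 12 (since 5² = 25 ≡ 8).

5, 12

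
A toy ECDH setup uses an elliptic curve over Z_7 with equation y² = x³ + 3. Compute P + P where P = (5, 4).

tangent at (5, 4): λ = (3·5² + 0)/(2·4) ≡ 5/1. 1⁻¹ ≡ 1 (mod 7), so λ ≡ 5·1 ≡ 5.
  x = λ² - 5 - 5 = 25 - 10 ≡ 1; y = λ·(5 - 1) - 4 ≡ 2. → (1, 2)

(1, 2)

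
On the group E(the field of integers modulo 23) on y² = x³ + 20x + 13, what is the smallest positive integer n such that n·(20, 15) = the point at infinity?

2P: tangent at (20, 15): λ = (3·20² + 20)/(2·15) ≡ 1/7. 7⁻¹ ≡ 10 (mod 23) since 7·10 = 70 ≡ 1, so λ ≡ 1·10 ≡ 10.
  x = λ² - 20 - 20 = 100 - 40 ≡ 14; y = λ·(20 - 14) - 15 ≡ 22. → (14, 22)
3P: (14, 22) + (20, 15). λ = (15 - 22)/(20 - 14) ≡ 16/6 mod 23. 6⁻¹ ≡ 4 (mod 23) since 6·4 = 24 ≡ 1, so λ ≡ 18.
  x = λ² - 14 - 20 = 324 - 34 ≡ 14; y = λ·(14 - 14) - 22 ≡ 1. → (14, 1)
4P: (14, 1) + (20, 15). λ = (15 - 1)/(20 - 14) ≡ 14/6 mod 23. 6⁻¹ ≡ 4 (mod 23) since 6·4 = 24 ≡ 1, so λ ≡ 10.
  x = λ² - 14 - 20 = 100 - 34 ≡ 20; y = λ·(14 - 20) - 1 ≡ 8. → (20, 8)
5P: (20, 8) + (20, 15): same x and y₁ ≡ -y₂, so the sum is the point at infinity.
5P = the point at infinity, so the order is 5.

5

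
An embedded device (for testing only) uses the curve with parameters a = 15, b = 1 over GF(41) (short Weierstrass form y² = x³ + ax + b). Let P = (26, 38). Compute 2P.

(12, 33)

tangent at (26, 38): λ = (3·26² + 15)/(2·38) ≡ 34/35. 35⁻¹ ≡ 34 (mod 41), so λ ≡ 34·34 ≡ 8.
  x = λ² - 26 - 26 = 64 - 52 ≡ 12; y = λ·(26 - 12) - 38 ≡ 33. → (12, 33)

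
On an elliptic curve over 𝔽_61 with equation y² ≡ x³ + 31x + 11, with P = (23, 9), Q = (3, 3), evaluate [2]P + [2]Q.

O

First 2P:
Repeated addition: build up to 2P.
2P: tangent at (23, 9): λ = (3·23² + 31)/(2·9) ≡ 32/18. 18⁻¹ ≡ 17 (mod 61) since 18·17 = 306 ≡ 1, so λ ≡ 32·17 ≡ 56.
  x = λ² - 23 - 23 = 3136 - 46 ≡ 40; y = λ·(23 - 40) - 9 ≡ 15. → (40, 15)
2P = (40, 15).
Next 2Q:
Repeated addition: build up to 2Q.
2Q: tangent at (3, 3): λ = (3·3² + 31)/(2·3) ≡ 58/6. 6⁻¹ ≡ 51 (mod 61) since 6·51 = 306 ≡ 1, so λ ≡ 58·51 ≡ 30.
  x = λ² - 3 - 3 = 900 - 6 ≡ 40; y = λ·(3 - 40) - 3 ≡ 46. → (40, 46)
2Q = (40, 46).
Finally 2P + 2Q:
(40, 15) + (40, 46): same x and y₁ ≡ -y₂, so the sum is the point at infinity.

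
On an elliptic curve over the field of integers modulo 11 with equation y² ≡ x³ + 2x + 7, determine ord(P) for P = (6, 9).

2P: tangent at (6, 9): λ = (3·6² + 2)/(2·9) ≡ 0/7. 7⁻¹ ≡ 8 (mod 11), so λ ≡ 0·8 ≡ 0.
  x = λ² - 6 - 6 = 0 - 12 ≡ 10; y = λ·(6 - 10) - 9 ≡ 2. → (10, 2)
3P: (10, 2) + (6, 9). λ = (9 - 2)/(6 - 10) ≡ 7/7 mod 11. 7⁻¹ ≡ 8 (mod 11) since 7·8 = 56 ≡ 1, so λ ≡ 1.
  x = λ² - 10 - 6 = 1 - 16 ≡ 7; y = λ·(10 - 7) - 2 ≡ 1. → (7, 1)
4P: (7, 1) + (6, 9). λ = (9 - 1)/(6 - 7) ≡ 8/10 mod 11. 10⁻¹ ≡ 10 (mod 11) since 10·10 = 100 ≡ 1, so λ ≡ 3.
  x = λ² - 7 - 6 = 9 - 13 ≡ 7; y = λ·(7 - 7) - 1 ≡ 10. → (7, 10)
5P: (7, 10) + (6, 9). λ = (9 - 10)/(6 - 7) ≡ 10/10 mod 11. 10⁻¹ ≡ 10 (mod 11), so λ ≡ 1.
  x = λ² - 7 - 6 = 1 - 13 ≡ 10; y = λ·(7 - 10) - 10 ≡ 9. → (10, 9)
6P: (10, 9) + (6, 9). λ = (9 - 9)/(6 - 10) ≡ 0/7 mod 11. 7⁻¹ ≡ 8 (mod 11) since 7·8 = 56 ≡ 1, so λ ≡ 0.
  x = λ² - 10 - 6 = 0 - 16 ≡ 6; y = λ·(10 - 6) - 9 ≡ 2. → (6, 2)
7P: (6, 2) + (6, 9): same x and y₁ ≡ -y₂, so the sum is the point at infinity.
7P = the point at infinity, so the order is 7.

7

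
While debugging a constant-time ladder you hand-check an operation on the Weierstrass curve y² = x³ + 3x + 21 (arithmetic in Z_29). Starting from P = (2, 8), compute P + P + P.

(5, 4)

Repeated addition: build up to 3P.
2P: tangent at (2, 8): λ = (3·2² + 3)/(2·8) ≡ 15/16. 16⁻¹ ≡ 20 (mod 29) since 16·20 = 320 ≡ 1, so λ ≡ 15·20 ≡ 10.
  x = λ² - 2 - 2 = 100 - 4 ≡ 9; y = λ·(2 - 9) - 8 ≡ 9. → (9, 9)
3P: (9, 9) + (2, 8). λ = (8 - 9)/(2 - 9) ≡ 28/22 mod 29. 22⁻¹ ≡ 4 (mod 29), so λ ≡ 25.
  x = λ² - 9 - 2 = 625 - 11 ≡ 5; y = λ·(9 - 5) - 9 ≡ 4. → (5, 4)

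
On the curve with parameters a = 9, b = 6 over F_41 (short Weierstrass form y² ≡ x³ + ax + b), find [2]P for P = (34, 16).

(32, 4)

tangent at (34, 16): λ = (3·34² + 9)/(2·16) ≡ 33/32. 32⁻¹ ≡ 9 (mod 41) since 32·9 = 288 ≡ 1, so λ ≡ 33·9 ≡ 10.
  x = λ² - 34 - 34 = 100 - 68 ≡ 32; y = λ·(34 - 32) - 16 ≡ 4. → (32, 4)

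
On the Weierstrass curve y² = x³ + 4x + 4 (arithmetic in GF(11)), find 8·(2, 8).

(1, 8)

Write G = (2, 8).
Repeated addition: build up to 8G.
2G: tangent at (2, 8): λ = (3·2² + 4)/(2·8) ≡ 5/5. 5⁻¹ ≡ 9 (mod 11), so λ ≡ 5·9 ≡ 1.
  x = λ² - 2 - 2 = 1 - 4 ≡ 8; y = λ·(2 - 8) - 8 ≡ 8. → (8, 8)
3G: (8, 8) + (2, 8). λ = (8 - 8)/(2 - 8) ≡ 0/5 mod 11. 5⁻¹ ≡ 9 (mod 11), so λ ≡ 0.
  x = λ² - 8 - 2 = 0 - 10 ≡ 1; y = λ·(8 - 1) - 8 ≡ 3. → (1, 3)
4G: (1, 3) + (2, 8). λ = (8 - 3)/(2 - 1) ≡ 5/1 mod 11. 1⁻¹ ≡ 1 (mod 11), so λ ≡ 5.
  x = λ² - 1 - 2 = 25 - 3 ≡ 0; y = λ·(1 - 0) - 3 ≡ 2. → (0, 2)
5G: (0, 2) + (2, 8). λ = (8 - 2)/(2 - 0) ≡ 6/2 mod 11. 2⁻¹ ≡ 6 (mod 11) since 2·6 = 12 ≡ 1, so λ ≡ 3.
  x = λ² - 0 - 2 = 9 - 2 ≡ 7; y = λ·(0 - 7) - 2 ≡ 10. → (7, 10)
6G: (7, 10) + (2, 8). λ = (8 - 10)/(2 - 7) ≡ 9/6 mod 11. 6⁻¹ ≡ 2 (mod 11) since 6·2 = 12 ≡ 1, so λ ≡ 7.
  x = λ² - 7 - 2 = 49 - 9 ≡ 7; y = λ·(7 - 7) - 10 ≡ 1. → (7, 1)
7G: (7, 1) + (2, 8). λ = (8 - 1)/(2 - 7) ≡ 7/6 mod 11. 6⁻¹ ≡ 2 (mod 11), so λ ≡ 3.
  x = λ² - 7 - 2 = 9 - 9 ≡ 0; y = λ·(7 - 0) - 1 ≡ 9. → (0, 9)
8G: (0, 9) + (2, 8). λ = (8 - 9)/(2 - 0) ≡ 10/2 mod 11. 2⁻¹ ≡ 6 (mod 11), so λ ≡ 5.
  x = λ² - 0 - 2 = 25 - 2 ≡ 1; y = λ·(0 - 1) - 9 ≡ 8. → (1, 8)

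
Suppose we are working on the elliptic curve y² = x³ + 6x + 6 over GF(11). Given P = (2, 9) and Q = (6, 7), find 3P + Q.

First 3P:
Repeated addition: build up to 3P.
2P: tangent at (2, 9): λ = (3·2² + 6)/(2·9) ≡ 7/7. 7⁻¹ ≡ 8 (mod 11), so λ ≡ 7·8 ≡ 1.
  x = λ² - 2 - 2 = 1 - 4 ≡ 8; y = λ·(2 - 8) - 9 ≡ 7. → (8, 7)
3P: (8, 7) + (2, 9). λ = (9 - 7)/(2 - 8) ≡ 2/5 mod 11. 5⁻¹ ≡ 9 (mod 11) since 5·9 = 45 ≡ 1, so λ ≡ 7.
  x = λ² - 8 - 2 = 49 - 10 ≡ 6; y = λ·(8 - 6) - 7 ≡ 7. → (6, 7)
3P = (6, 7).
Finally 3P + Q:
tangent at (6, 7): λ = (3·6² + 6)/(2·7) ≡ 4/3. 3⁻¹ ≡ 4 (mod 11), so λ ≡ 4·4 ≡ 5.
  x = λ² - 6 - 6 = 25 - 12 ≡ 2; y = λ·(6 - 2) - 7 ≡ 2. → (2, 2)

(2, 2)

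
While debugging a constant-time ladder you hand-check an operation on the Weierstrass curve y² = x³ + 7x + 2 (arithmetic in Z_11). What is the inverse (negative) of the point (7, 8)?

(7, 3)

-(7, 8) = (7, -8 mod 11) = (7, 3).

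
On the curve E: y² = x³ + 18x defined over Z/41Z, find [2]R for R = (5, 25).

tangent at (5, 25): λ = (3·5² + 18)/(2·25) ≡ 11/9. 9⁻¹ ≡ 32 (mod 41) since 9·32 = 288 ≡ 1, so λ ≡ 11·32 ≡ 24.
  x = λ² - 5 - 5 = 576 - 10 ≡ 33; y = λ·(5 - 33) - 25 ≡ 0. → (33, 0)

(33, 0)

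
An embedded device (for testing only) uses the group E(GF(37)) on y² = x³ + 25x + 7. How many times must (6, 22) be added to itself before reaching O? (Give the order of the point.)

2P: tangent at (6, 22): λ = (3·6² + 25)/(2·22) ≡ 22/7. 7⁻¹ ≡ 16 (mod 37), so λ ≡ 22·16 ≡ 19.
  x = λ² - 6 - 6 = 361 - 12 ≡ 16; y = λ·(6 - 16) - 22 ≡ 10. → (16, 10)
3P: (16, 10) + (6, 22). λ = (22 - 10)/(6 - 16) ≡ 12/27 mod 37. 27⁻¹ ≡ 11 (mod 37) since 27·11 = 297 ≡ 1, so λ ≡ 21.
  x = λ² - 16 - 6 = 441 - 22 ≡ 12; y = λ·(16 - 12) - 10 ≡ 0. → (12, 0)
4P: (12, 0) + (6, 22). λ = (22 - 0)/(6 - 12) ≡ 22/31 mod 37. 31⁻¹ ≡ 6 (mod 37), so λ ≡ 21.
  x = λ² - 12 - 6 = 441 - 18 ≡ 16; y = λ·(12 - 16) - 0 ≡ 27. → (16, 27)
5P: (16, 27) + (6, 22). λ = (22 - 27)/(6 - 16) ≡ 32/27 mod 37. 27⁻¹ ≡ 11 (mod 37) since 27·11 = 297 ≡ 1, so λ ≡ 19.
  x = λ² - 16 - 6 = 361 - 22 ≡ 6; y = λ·(16 - 6) - 27 ≡ 15. → (6, 15)
6P: (6, 15) + (6, 22): same x and y₁ ≡ -y₂, so the sum is O.
6P = O, so the order is 6.

6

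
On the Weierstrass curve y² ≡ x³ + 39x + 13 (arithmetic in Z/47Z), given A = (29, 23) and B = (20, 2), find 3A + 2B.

First 3A:
Repeated addition: build up to 3A.
2A: tangent at (29, 23): λ = (3·29² + 39)/(2·23) ≡ 24/46. 46⁻¹ ≡ 46 (mod 47) since 46·46 = 2116 ≡ 1, so λ ≡ 24·46 ≡ 23.
  x = λ² - 29 - 29 = 529 - 58 ≡ 1; y = λ·(29 - 1) - 23 ≡ 10. → (1, 10)
3A: (1, 10) + (29, 23). λ = (23 - 10)/(29 - 1) ≡ 13/28 mod 47. 28⁻¹ ≡ 42 (mod 47), so λ ≡ 29.
  x = λ² - 1 - 29 = 841 - 30 ≡ 12; y = λ·(1 - 12) - 10 ≡ 0. → (12, 0)
3A = (12, 0).
Next 2B:
Repeated addition: build up to 2B.
2B: tangent at (20, 2): λ = (3·20² + 39)/(2·2) ≡ 17/4. 4⁻¹ ≡ 12 (mod 47), so λ ≡ 17·12 ≡ 16.
  x = λ² - 20 - 20 = 256 - 40 ≡ 28; y = λ·(20 - 28) - 2 ≡ 11. → (28, 11)
2B = (28, 11).
Finally 3A + 2B:
(12, 0) + (28, 11). λ = (11 - 0)/(28 - 12) ≡ 11/16 mod 47. 16⁻¹ ≡ 3 (mod 47), so λ ≡ 33.
  x = λ² - 12 - 28 = 1089 - 40 ≡ 15; y = λ·(12 - 15) - 0 ≡ 42. → (15, 42)

(15, 42)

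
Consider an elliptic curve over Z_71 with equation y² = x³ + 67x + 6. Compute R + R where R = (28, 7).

tangent at (28, 7): λ = (3·28² + 67)/(2·7) ≡ 5/14. 14⁻¹ ≡ 66 (mod 71), so λ ≡ 5·66 ≡ 46.
  x = λ² - 28 - 28 = 2116 - 56 ≡ 1; y = λ·(28 - 1) - 7 ≡ 28. → (1, 28)

(1, 28)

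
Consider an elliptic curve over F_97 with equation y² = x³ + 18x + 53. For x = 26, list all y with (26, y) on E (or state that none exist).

none

x³ + 18x + 53 = 18097 ≡ 55 (mod 97).
55 is a non-residue mod 97; no y exists.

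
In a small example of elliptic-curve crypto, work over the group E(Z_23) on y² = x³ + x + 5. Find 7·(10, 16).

(4, 2)

Write P = (10, 16).
Repeated addition: build up to 7P.
2P: tangent at (10, 16): λ = (3·10² + 1)/(2·16) ≡ 2/9. 9⁻¹ ≡ 18 (mod 23), so λ ≡ 2·18 ≡ 13.
  x = λ² - 10 - 10 = 169 - 20 ≡ 11; y = λ·(10 - 11) - 16 ≡ 17. → (11, 17)
3P: (11, 17) + (10, 16). λ = (16 - 17)/(10 - 11) ≡ 22/22 mod 23. 22⁻¹ ≡ 22 (mod 23), so λ ≡ 1.
  x = λ² - 11 - 10 = 1 - 21 ≡ 3; y = λ·(11 - 3) - 17 ≡ 14. → (3, 14)
4P: (3, 14) + (10, 16). λ = (16 - 14)/(10 - 3) ≡ 2/7 mod 23. 7⁻¹ ≡ 10 (mod 23), so λ ≡ 20.
  x = λ² - 3 - 10 = 400 - 13 ≡ 19; y = λ·(3 - 19) - 14 ≡ 11. → (19, 11)
5P: (19, 11) + (10, 16). λ = (16 - 11)/(10 - 19) ≡ 5/14 mod 23. 14⁻¹ ≡ 5 (mod 23) since 14·5 = 70 ≡ 1, so λ ≡ 2.
  x = λ² - 19 - 10 = 4 - 29 ≡ 21; y = λ·(19 - 21) - 11 ≡ 8. → (21, 8)
6P: (21, 8) + (10, 16). λ = (16 - 8)/(10 - 21) ≡ 8/12 mod 23. 12⁻¹ ≡ 2 (mod 23) since 12·2 = 24 ≡ 1, so λ ≡ 16.
  x = λ² - 21 - 10 = 256 - 31 ≡ 18; y = λ·(21 - 18) - 8 ≡ 17. → (18, 17)
7P: (18, 17) + (10, 16). λ = (16 - 17)/(10 - 18) ≡ 22/15 mod 23. 15⁻¹ ≡ 20 (mod 23) since 15·20 = 300 ≡ 1, so λ ≡ 3.
  x = λ² - 18 - 10 = 9 - 28 ≡ 4; y = λ·(18 - 4) - 17 ≡ 2. → (4, 2)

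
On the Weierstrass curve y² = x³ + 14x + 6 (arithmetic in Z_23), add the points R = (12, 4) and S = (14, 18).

(12, 4) + (14, 18). λ = (18 - 4)/(14 - 12) ≡ 14/2 mod 23. 2⁻¹ ≡ 12 (mod 23) since 2·12 = 24 ≡ 1, so λ ≡ 7.
  x = λ² - 12 - 14 = 49 - 26 ≡ 0; y = λ·(12 - 0) - 4 ≡ 11. → (0, 11)

(0, 11)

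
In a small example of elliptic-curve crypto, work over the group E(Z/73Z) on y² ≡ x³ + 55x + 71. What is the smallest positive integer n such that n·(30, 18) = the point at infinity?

2P: tangent at (30, 18): λ = (3·30² + 55)/(2·18) ≡ 54/36. 36⁻¹ ≡ 71 (mod 73) since 36·71 = 2556 ≡ 1, so λ ≡ 54·71 ≡ 38.
  x = λ² - 30 - 30 = 1444 - 60 ≡ 70; y = λ·(30 - 70) - 18 ≡ 68. → (70, 68)
3P: (70, 68) + (30, 18). λ = (18 - 68)/(30 - 70) ≡ 23/33 mod 73. 33⁻¹ ≡ 31 (mod 73), so λ ≡ 56.
  x = λ² - 70 - 30 = 3136 - 100 ≡ 43; y = λ·(70 - 43) - 68 ≡ 57. → (43, 57)
4P: (43, 57) + (30, 18). λ = (18 - 57)/(30 - 43) ≡ 34/60 mod 73. 60⁻¹ ≡ 28 (mod 73) since 60·28 = 1680 ≡ 1, so λ ≡ 3.
  x = λ² - 43 - 30 = 9 - 73 ≡ 9; y = λ·(43 - 9) - 57 ≡ 45. → (9, 45)
5P: (9, 45) + (30, 18). λ = (18 - 45)/(30 - 9) ≡ 46/21 mod 73. 21⁻¹ ≡ 7 (mod 73), so λ ≡ 30.
  x = λ² - 9 - 30 = 900 - 39 ≡ 58; y = λ·(9 - 58) - 45 ≡ 18. → (58, 18)
6P: (58, 18) + (30, 18). λ = (18 - 18)/(30 - 58) ≡ 0/45 mod 73. 45⁻¹ ≡ 13 (mod 73), so λ ≡ 0.
  x = λ² - 58 - 30 = 0 - 88 ≡ 58; y = λ·(58 - 58) - 18 ≡ 55. → (58, 55)
7P: (58, 55) + (30, 18). λ = (18 - 55)/(30 - 58) ≡ 36/45 mod 73. 45⁻¹ ≡ 13 (mod 73) since 45·13 = 585 ≡ 1, so λ ≡ 30.
  x = λ² - 58 - 30 = 900 - 88 ≡ 9; y = λ·(58 - 9) - 55 ≡ 28. → (9, 28)
8P: (9, 28) + (30, 18). λ = (18 - 28)/(30 - 9) ≡ 63/21 mod 73. 21⁻¹ ≡ 7 (mod 73) since 21·7 = 147 ≡ 1, so λ ≡ 3.
  x = λ² - 9 - 30 = 9 - 39 ≡ 43; y = λ·(9 - 43) - 28 ≡ 16. → (43, 16)
9P: (43, 16) + (30, 18). λ = (18 - 16)/(30 - 43) ≡ 2/60 mod 73. 60⁻¹ ≡ 28 (mod 73), so λ ≡ 56.
  x = λ² - 43 - 30 = 3136 - 73 ≡ 70; y = λ·(43 - 70) - 16 ≡ 5. → (70, 5)
10P: (70, 5) + (30, 18). λ = (18 - 5)/(30 - 70) ≡ 13/33 mod 73. 33⁻¹ ≡ 31 (mod 73) since 33·31 = 1023 ≡ 1, so λ ≡ 38.
  x = λ² - 70 - 30 = 1444 - 100 ≡ 30; y = λ·(70 - 30) - 5 ≡ 55. → (30, 55)
11P: (30, 55) + (30, 18): same x and y₁ ≡ -y₂, so the sum is the point at infinity.
11P = the point at infinity, so the order is 11.

11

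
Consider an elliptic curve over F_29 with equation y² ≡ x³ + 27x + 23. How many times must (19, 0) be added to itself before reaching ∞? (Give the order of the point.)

2P: (19, 0) + (19, 0): same x and y₁ ≡ -y₂, so the sum is ∞.
2P = ∞, so the order is 2.

2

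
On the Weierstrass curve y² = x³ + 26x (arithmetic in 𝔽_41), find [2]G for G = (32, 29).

tangent at (32, 29): λ = (3·32² + 26)/(2·29) ≡ 23/17. 17⁻¹ ≡ 29 (mod 41) since 17·29 = 493 ≡ 1, so λ ≡ 23·29 ≡ 11.
  x = λ² - 32 - 32 = 121 - 64 ≡ 16; y = λ·(32 - 16) - 29 ≡ 24. → (16, 24)

(16, 24)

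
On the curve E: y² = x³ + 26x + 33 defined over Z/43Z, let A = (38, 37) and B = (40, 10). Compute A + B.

(29, 35)

(38, 37) + (40, 10). λ = (10 - 37)/(40 - 38) ≡ 16/2 mod 43. 2⁻¹ ≡ 22 (mod 43), so λ ≡ 8.
  x = λ² - 38 - 40 = 64 - 78 ≡ 29; y = λ·(38 - 29) - 37 ≡ 35. → (29, 35)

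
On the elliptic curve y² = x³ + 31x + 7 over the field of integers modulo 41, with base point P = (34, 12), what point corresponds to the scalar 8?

(9, 21)

Repeated addition: build up to 8P.
2P: tangent at (34, 12): λ = (3·34² + 31)/(2·12) ≡ 14/24. 24⁻¹ ≡ 12 (mod 41), so λ ≡ 14·12 ≡ 4.
  x = λ² - 34 - 34 = 16 - 68 ≡ 30; y = λ·(34 - 30) - 12 ≡ 4. → (30, 4)
3P: (30, 4) + (34, 12). λ = (12 - 4)/(34 - 30) ≡ 8/4 mod 41. 4⁻¹ ≡ 31 (mod 41), so λ ≡ 2.
  x = λ² - 30 - 34 = 4 - 64 ≡ 22; y = λ·(30 - 22) - 4 ≡ 12. → (22, 12)
4P: (22, 12) + (34, 12). λ = (12 - 12)/(34 - 22) ≡ 0/12 mod 41. 12⁻¹ ≡ 24 (mod 41), so λ ≡ 0.
  x = λ² - 22 - 34 = 0 - 56 ≡ 26; y = λ·(22 - 26) - 12 ≡ 29. → (26, 29)
5P: (26, 29) + (34, 12). λ = (12 - 29)/(34 - 26) ≡ 24/8 mod 41. 8⁻¹ ≡ 36 (mod 41) since 8·36 = 288 ≡ 1, so λ ≡ 3.
  x = λ² - 26 - 34 = 9 - 60 ≡ 31; y = λ·(26 - 31) - 29 ≡ 38. → (31, 38)
6P: (31, 38) + (34, 12). λ = (12 - 38)/(34 - 31) ≡ 15/3 mod 41. 3⁻¹ ≡ 14 (mod 41), so λ ≡ 5.
  x = λ² - 31 - 34 = 25 - 65 ≡ 1; y = λ·(31 - 1) - 38 ≡ 30. → (1, 30)
7P: (1, 30) + (34, 12). λ = (12 - 30)/(34 - 1) ≡ 23/33 mod 41. 33⁻¹ ≡ 5 (mod 41) since 33·5 = 165 ≡ 1, so λ ≡ 33.
  x = λ² - 1 - 34 = 1089 - 35 ≡ 29; y = λ·(1 - 29) - 30 ≡ 30. → (29, 30)
8P: (29, 30) + (34, 12). λ = (12 - 30)/(34 - 29) ≡ 23/5 mod 41. 5⁻¹ ≡ 33 (mod 41), so λ ≡ 21.
  x = λ² - 29 - 34 = 441 - 63 ≡ 9; y = λ·(29 - 9) - 30 ≡ 21. → (9, 21)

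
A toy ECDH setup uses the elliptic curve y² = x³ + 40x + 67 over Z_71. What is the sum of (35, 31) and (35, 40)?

The two points share x = 35 and their y-coordinates satisfy 31 + 40 ≡ 0 (mod 71), so they are inverses. Their sum is ∞.

O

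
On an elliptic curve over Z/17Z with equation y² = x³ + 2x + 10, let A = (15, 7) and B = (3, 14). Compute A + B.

(15, 7) + (3, 14). λ = (14 - 7)/(3 - 15) ≡ 7/5 mod 17. 5⁻¹ ≡ 7 (mod 17) since 5·7 = 35 ≡ 1, so λ ≡ 15.
  x = λ² - 15 - 3 = 225 - 18 ≡ 3; y = λ·(15 - 3) - 7 ≡ 3. → (3, 3)

(3, 3)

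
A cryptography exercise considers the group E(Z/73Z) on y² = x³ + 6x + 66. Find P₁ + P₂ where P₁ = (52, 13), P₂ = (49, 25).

(52, 13) + (49, 25). λ = (25 - 13)/(49 - 52) ≡ 12/70 mod 73. 70⁻¹ ≡ 24 (mod 73) since 70·24 = 1680 ≡ 1, so λ ≡ 69.
  x = λ² - 52 - 49 = 4761 - 101 ≡ 61; y = λ·(52 - 61) - 13 ≡ 23. → (61, 23)

(61, 23)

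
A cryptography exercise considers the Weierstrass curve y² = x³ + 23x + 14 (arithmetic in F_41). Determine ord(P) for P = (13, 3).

9

2P: tangent at (13, 3): λ = (3·13² + 23)/(2·3) ≡ 38/6. 6⁻¹ ≡ 7 (mod 41), so λ ≡ 38·7 ≡ 20.
  x = λ² - 13 - 13 = 400 - 26 ≡ 5; y = λ·(13 - 5) - 3 ≡ 34. → (5, 34)
3P: (5, 34) + (13, 3). λ = (3 - 34)/(13 - 5) ≡ 10/8 mod 41. 8⁻¹ ≡ 36 (mod 41) since 8·36 = 288 ≡ 1, so λ ≡ 32.
  x = λ² - 5 - 13 = 1024 - 18 ≡ 22; y = λ·(5 - 22) - 34 ≡ 37. → (22, 37)
4P: (22, 37) + (13, 3). λ = (3 - 37)/(13 - 22) ≡ 7/32 mod 41. 32⁻¹ ≡ 9 (mod 41), so λ ≡ 22.
  x = λ² - 22 - 13 = 484 - 35 ≡ 39; y = λ·(22 - 39) - 37 ≡ 40. → (39, 40)
5P: (39, 40) + (13, 3). λ = (3 - 40)/(13 - 39) ≡ 4/15 mod 41. 15⁻¹ ≡ 11 (mod 41), so λ ≡ 3.
  x = λ² - 39 - 13 = 9 - 52 ≡ 39; y = λ·(39 - 39) - 40 ≡ 1. → (39, 1)
6P: (39, 1) + (13, 3). λ = (3 - 1)/(13 - 39) ≡ 2/15 mod 41. 15⁻¹ ≡ 11 (mod 41), so λ ≡ 22.
  x = λ² - 39 - 13 = 484 - 52 ≡ 22; y = λ·(39 - 22) - 1 ≡ 4. → (22, 4)
7P: (22, 4) + (13, 3). λ = (3 - 4)/(13 - 22) ≡ 40/32 mod 41. 32⁻¹ ≡ 9 (mod 41) since 32·9 = 288 ≡ 1, so λ ≡ 32.
  x = λ² - 22 - 13 = 1024 - 35 ≡ 5; y = λ·(22 - 5) - 4 ≡ 7. → (5, 7)
8P: (5, 7) + (13, 3). λ = (3 - 7)/(13 - 5) ≡ 37/8 mod 41. 8⁻¹ ≡ 36 (mod 41), so λ ≡ 20.
  x = λ² - 5 - 13 = 400 - 18 ≡ 13; y = λ·(5 - 13) - 7 ≡ 38. → (13, 38)
9P: (13, 38) + (13, 3): same x and y₁ ≡ -y₂, so the sum is the point at infinity.
9P = the point at infinity, so the order is 9.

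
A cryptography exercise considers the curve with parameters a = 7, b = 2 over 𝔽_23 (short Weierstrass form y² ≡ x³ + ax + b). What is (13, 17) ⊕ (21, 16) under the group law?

(21, 7)

(13, 17) + (21, 16). λ = (16 - 17)/(21 - 13) ≡ 22/8 mod 23. 8⁻¹ ≡ 3 (mod 23), so λ ≡ 20.
  x = λ² - 13 - 21 = 400 - 34 ≡ 21; y = λ·(13 - 21) - 17 ≡ 7. → (21, 7)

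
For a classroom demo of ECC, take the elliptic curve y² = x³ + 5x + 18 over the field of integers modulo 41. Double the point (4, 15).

(2, 35)

tangent at (4, 15): λ = (3·4² + 5)/(2·15) ≡ 12/30. 30⁻¹ ≡ 26 (mod 41), so λ ≡ 12·26 ≡ 25.
  x = λ² - 4 - 4 = 625 - 8 ≡ 2; y = λ·(4 - 2) - 15 ≡ 35. → (2, 35)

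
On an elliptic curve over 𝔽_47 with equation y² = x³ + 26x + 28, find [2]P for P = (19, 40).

(13, 42)

tangent at (19, 40): λ = (3·19² + 26)/(2·40) ≡ 28/33. 33⁻¹ ≡ 10 (mod 47), so λ ≡ 28·10 ≡ 45.
  x = λ² - 19 - 19 = 2025 - 38 ≡ 13; y = λ·(19 - 13) - 40 ≡ 42. → (13, 42)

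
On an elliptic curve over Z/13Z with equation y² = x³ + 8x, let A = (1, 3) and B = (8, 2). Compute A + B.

(8, 11)

(1, 3) + (8, 2). λ = (2 - 3)/(8 - 1) ≡ 12/7 mod 13. 7⁻¹ ≡ 2 (mod 13), so λ ≡ 11.
  x = λ² - 1 - 8 = 121 - 9 ≡ 8; y = λ·(1 - 8) - 3 ≡ 11. → (8, 11)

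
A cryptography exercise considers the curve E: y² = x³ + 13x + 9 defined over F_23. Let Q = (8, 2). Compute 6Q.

(19, 13)

Double-and-add on 6 = (110)₂. Start with Q = (8, 2) for the leading 1-bit.
double: tangent at (8, 2): λ = (3·8² + 13)/(2·2) ≡ 21/4. 4⁻¹ ≡ 6 (mod 23), so λ ≡ 21·6 ≡ 11.
  x = λ² - 8 - 8 = 121 - 16 ≡ 13; y = λ·(8 - 13) - 2 ≡ 12. → (13, 12)
add Q: (13, 12) + (8, 2). λ = (2 - 12)/(8 - 13) ≡ 13/18 mod 23. 18⁻¹ ≡ 9 (mod 23) since 18·9 = 162 ≡ 1, so λ ≡ 2.
  x = λ² - 13 - 8 = 4 - 21 ≡ 6; y = λ·(13 - 6) - 12 ≡ 2. → (6, 2)
double: tangent at (6, 2): λ = (3·6² + 13)/(2·2) ≡ 6/4. 4⁻¹ ≡ 6 (mod 23) since 4·6 = 24 ≡ 1, so λ ≡ 6·6 ≡ 13.
  x = λ² - 6 - 6 = 169 - 12 ≡ 19; y = λ·(6 - 19) - 2 ≡ 13. → (19, 13)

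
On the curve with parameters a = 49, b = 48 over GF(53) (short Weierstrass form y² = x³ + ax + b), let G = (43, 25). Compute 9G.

(9, 30)

Repeated addition: build up to 9G.
2G: tangent at (43, 25): λ = (3·43² + 49)/(2·25) ≡ 31/50. 50⁻¹ ≡ 35 (mod 53), so λ ≡ 31·35 ≡ 25.
  x = λ² - 43 - 43 = 625 - 86 ≡ 9; y = λ·(43 - 9) - 25 ≡ 30. → (9, 30)
3G: (9, 30) + (43, 25). λ = (25 - 30)/(43 - 9) ≡ 48/34 mod 53. 34⁻¹ ≡ 39 (mod 53), so λ ≡ 17.
  x = λ² - 9 - 43 = 289 - 52 ≡ 25; y = λ·(9 - 25) - 30 ≡ 16. → (25, 16)
4G: (25, 16) + (43, 25). λ = (25 - 16)/(43 - 25) ≡ 9/18 mod 53. 18⁻¹ ≡ 3 (mod 53), so λ ≡ 27.
  x = λ² - 25 - 43 = 729 - 68 ≡ 25; y = λ·(25 - 25) - 16 ≡ 37. → (25, 37)
5G: (25, 37) + (43, 25). λ = (25 - 37)/(43 - 25) ≡ 41/18 mod 53. 18⁻¹ ≡ 3 (mod 53), so λ ≡ 17.
  x = λ² - 25 - 43 = 289 - 68 ≡ 9; y = λ·(25 - 9) - 37 ≡ 23. → (9, 23)
6G: (9, 23) + (43, 25). λ = (25 - 23)/(43 - 9) ≡ 2/34 mod 53. 34⁻¹ ≡ 39 (mod 53), so λ ≡ 25.
  x = λ² - 9 - 43 = 625 - 52 ≡ 43; y = λ·(9 - 43) - 23 ≡ 28. → (43, 28)
7G: (43, 28) + (43, 25): same x and y₁ ≡ -y₂, so the sum is O.
8G: O + (43, 25) = (43, 25) (identity).
9G: tangent at (43, 25): λ = (3·43² + 49)/(2·25) ≡ 31/50. 50⁻¹ ≡ 35 (mod 53), so λ ≡ 31·35 ≡ 25.
  x = λ² - 43 - 43 = 625 - 86 ≡ 9; y = λ·(43 - 9) - 25 ≡ 30. → (9, 30)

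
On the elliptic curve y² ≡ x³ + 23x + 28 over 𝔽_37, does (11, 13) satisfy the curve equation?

y² = 13² ≡ 21; x³ + 23x + 28 = 1612 ≡ 21 (mod 37). 21 = 21.

yes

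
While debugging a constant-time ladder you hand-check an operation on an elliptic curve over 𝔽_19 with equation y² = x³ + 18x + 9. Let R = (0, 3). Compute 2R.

(9, 8)

tangent at (0, 3): λ = (3·0² + 18)/(2·3) ≡ 18/6. 6⁻¹ ≡ 16 (mod 19), so λ ≡ 18·16 ≡ 3.
  x = λ² - 0 - 0 = 9 - 0 ≡ 9; y = λ·(0 - 9) - 3 ≡ 8. → (9, 8)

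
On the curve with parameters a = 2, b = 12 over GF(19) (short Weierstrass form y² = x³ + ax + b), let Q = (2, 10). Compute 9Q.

Repeated addition: build up to 9Q.
2Q: tangent at (2, 10): λ = (3·2² + 2)/(2·10) ≡ 14/1. 1⁻¹ ≡ 1 (mod 19), so λ ≡ 14·1 ≡ 14.
  x = λ² - 2 - 2 = 196 - 4 ≡ 2; y = λ·(2 - 2) - 10 ≡ 9. → (2, 9)
3Q: (2, 9) + (2, 10): same x and y₁ ≡ -y₂, so the sum is O.
4Q: O + (2, 10) = (2, 10) (identity).
5Q: tangent at (2, 10): λ = (3·2² + 2)/(2·10) ≡ 14/1. 1⁻¹ ≡ 1 (mod 19) since 1·1 = 1 ≡ 1, so λ ≡ 14·1 ≡ 14.
  x = λ² - 2 - 2 = 196 - 4 ≡ 2; y = λ·(2 - 2) - 10 ≡ 9. → (2, 9)
6Q: (2, 9) + (2, 10): same x and y₁ ≡ -y₂, so the sum is O.
7Q: O + (2, 10) = (2, 10) (identity).
8Q: tangent at (2, 10): λ = (3·2² + 2)/(2·10) ≡ 14/1. 1⁻¹ ≡ 1 (mod 19), so λ ≡ 14·1 ≡ 14.
  x = λ² - 2 - 2 = 196 - 4 ≡ 2; y = λ·(2 - 2) - 10 ≡ 9. → (2, 9)
9Q: (2, 9) + (2, 10): same x and y₁ ≡ -y₂, so the sum is O.

O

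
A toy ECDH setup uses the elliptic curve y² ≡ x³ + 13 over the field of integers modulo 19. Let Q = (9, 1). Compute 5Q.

Double-and-add on 5 = (101)₂. Start with Q = (9, 1) for the leading 1-bit.
double: tangent at (9, 1): λ = (3·9² + 0)/(2·1) ≡ 15/2. 2⁻¹ ≡ 10 (mod 19) since 2·10 = 20 ≡ 1, so λ ≡ 15·10 ≡ 17.
  x = λ² - 9 - 9 = 289 - 18 ≡ 5; y = λ·(9 - 5) - 1 ≡ 10. → (5, 10)
double: tangent at (5, 10): λ = (3·5² + 0)/(2·10) ≡ 18/1. 1⁻¹ ≡ 1 (mod 19) since 1·1 = 1 ≡ 1, so λ ≡ 18·1 ≡ 18.
  x = λ² - 5 - 5 = 324 - 10 ≡ 10; y = λ·(5 - 10) - 10 ≡ 14. → (10, 14)
add Q: (10, 14) + (9, 1). λ = (1 - 14)/(9 - 10) ≡ 6/18 mod 19. 18⁻¹ ≡ 18 (mod 19), so λ ≡ 13.
  x = λ² - 10 - 9 = 169 - 19 ≡ 17; y = λ·(10 - 17) - 14 ≡ 9. → (17, 9)

(17, 9)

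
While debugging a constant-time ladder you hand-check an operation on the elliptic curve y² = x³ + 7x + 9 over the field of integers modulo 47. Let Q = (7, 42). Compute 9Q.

Double-and-add on 9 = (1001)₂. Start with Q = (7, 42) for the leading 1-bit.
double: tangent at (7, 42): λ = (3·7² + 7)/(2·42) ≡ 13/37. 37⁻¹ ≡ 14 (mod 47), so λ ≡ 13·14 ≡ 41.
  x = λ² - 7 - 7 = 1681 - 14 ≡ 22; y = λ·(7 - 22) - 42 ≡ 1. → (22, 1)
double: tangent at (22, 1): λ = (3·22² + 7)/(2·1) ≡ 2/2. 2⁻¹ ≡ 24 (mod 47) since 2·24 = 48 ≡ 1, so λ ≡ 2·24 ≡ 1.
  x = λ² - 22 - 22 = 1 - 44 ≡ 4; y = λ·(22 - 4) - 1 ≡ 17. → (4, 17)
double: tangent at (4, 17): λ = (3·4² + 7)/(2·17) ≡ 8/34. 34⁻¹ ≡ 18 (mod 47) since 34·18 = 612 ≡ 1, so λ ≡ 8·18 ≡ 3.
  x = λ² - 4 - 4 = 9 - 8 ≡ 1; y = λ·(4 - 1) - 17 ≡ 39. → (1, 39)
add Q: (1, 39) + (7, 42). λ = (42 - 39)/(7 - 1) ≡ 3/6 mod 47. 6⁻¹ ≡ 8 (mod 47), so λ ≡ 24.
  x = λ² - 1 - 7 = 576 - 8 ≡ 4; y = λ·(1 - 4) - 39 ≡ 30. → (4, 30)

(4, 30)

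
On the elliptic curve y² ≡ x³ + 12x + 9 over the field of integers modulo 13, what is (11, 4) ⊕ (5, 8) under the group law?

(9, 12)

(11, 4) + (5, 8). λ = (8 - 4)/(5 - 11) ≡ 4/7 mod 13. 7⁻¹ ≡ 2 (mod 13), so λ ≡ 8.
  x = λ² - 11 - 5 = 64 - 16 ≡ 9; y = λ·(11 - 9) - 4 ≡ 12. → (9, 12)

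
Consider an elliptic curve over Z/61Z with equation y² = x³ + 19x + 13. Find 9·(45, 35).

(32, 49)

Write P = (45, 35).
Repeated addition: build up to 9P.
2P: tangent at (45, 35): λ = (3·45² + 19)/(2·35) ≡ 55/9. 9⁻¹ ≡ 34 (mod 61), so λ ≡ 55·34 ≡ 40.
  x = λ² - 45 - 45 = 1600 - 90 ≡ 46; y = λ·(45 - 46) - 35 ≡ 47. → (46, 47)
3P: (46, 47) + (45, 35). λ = (35 - 47)/(45 - 46) ≡ 49/60 mod 61. 60⁻¹ ≡ 60 (mod 61) since 60·60 = 3600 ≡ 1, so λ ≡ 12.
  x = λ² - 46 - 45 = 144 - 91 ≡ 53; y = λ·(46 - 53) - 47 ≡ 52. → (53, 52)
4P: (53, 52) + (45, 35). λ = (35 - 52)/(45 - 53) ≡ 44/53 mod 61. 53⁻¹ ≡ 38 (mod 61), so λ ≡ 25.
  x = λ² - 53 - 45 = 625 - 98 ≡ 39; y = λ·(53 - 39) - 52 ≡ 54. → (39, 54)
5P: (39, 54) + (45, 35). λ = (35 - 54)/(45 - 39) ≡ 42/6 mod 61. 6⁻¹ ≡ 51 (mod 61) since 6·51 = 306 ≡ 1, so λ ≡ 7.
  x = λ² - 39 - 45 = 49 - 84 ≡ 26; y = λ·(39 - 26) - 54 ≡ 37. → (26, 37)
6P: (26, 37) + (45, 35). λ = (35 - 37)/(45 - 26) ≡ 59/19 mod 61. 19⁻¹ ≡ 45 (mod 61) since 19·45 = 855 ≡ 1, so λ ≡ 32.
  x = λ² - 26 - 45 = 1024 - 71 ≡ 38; y = λ·(26 - 38) - 37 ≡ 6. → (38, 6)
7P: (38, 6) + (45, 35). λ = (35 - 6)/(45 - 38) ≡ 29/7 mod 61. 7⁻¹ ≡ 35 (mod 61), so λ ≡ 39.
  x = λ² - 38 - 45 = 1521 - 83 ≡ 35; y = λ·(38 - 35) - 6 ≡ 50. → (35, 50)
8P: (35, 50) + (45, 35). λ = (35 - 50)/(45 - 35) ≡ 46/10 mod 61. 10⁻¹ ≡ 55 (mod 61), so λ ≡ 29.
  x = λ² - 35 - 45 = 841 - 80 ≡ 29; y = λ·(35 - 29) - 50 ≡ 2. → (29, 2)
9P: (29, 2) + (45, 35). λ = (35 - 2)/(45 - 29) ≡ 33/16 mod 61. 16⁻¹ ≡ 42 (mod 61), so λ ≡ 44.
  x = λ² - 29 - 45 = 1936 - 74 ≡ 32; y = λ·(29 - 32) - 2 ≡ 49. → (32, 49)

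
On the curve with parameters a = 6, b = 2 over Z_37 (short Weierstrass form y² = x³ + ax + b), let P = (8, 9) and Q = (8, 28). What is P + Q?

O

The two points share x = 8 and their y-coordinates satisfy 9 + 28 ≡ 0 (mod 37), so they are inverses. Their sum is O.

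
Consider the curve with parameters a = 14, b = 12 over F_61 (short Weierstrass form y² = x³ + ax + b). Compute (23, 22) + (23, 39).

The two points share x = 23 and their y-coordinates satisfy 22 + 39 ≡ 0 (mod 61), so they are inverses. Their sum is O.

O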